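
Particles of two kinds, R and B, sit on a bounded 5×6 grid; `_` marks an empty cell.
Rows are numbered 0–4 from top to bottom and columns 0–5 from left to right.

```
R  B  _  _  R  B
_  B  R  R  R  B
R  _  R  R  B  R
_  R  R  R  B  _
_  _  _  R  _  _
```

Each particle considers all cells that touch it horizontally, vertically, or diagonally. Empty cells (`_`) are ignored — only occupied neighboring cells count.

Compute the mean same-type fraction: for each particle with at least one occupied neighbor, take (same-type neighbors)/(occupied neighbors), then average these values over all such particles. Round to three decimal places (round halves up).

0.524

(0,0)R 0/2
(0,1)B 1/3
(0,4)R 2/4
(0,5)B 1/3
(1,1)B 1/5
(1,2)R 3/5
(1,3)R 5/6
(1,4)R 4/7
(1,5)B 2/5
(2,0)R 1/2
(2,2)R 6/7
(2,3)R 6/8
(2,4)B 2/7
(2,5)R 1/4
(3,1)R 3/3
(3,2)R 5/5
(3,3)R 4/6
(3,4)B 1/5
(4,3)R 2/3
Sum over 19 particles: 0/2 + 1/3 + 2/4 + 1/3 + 1/5 + 3/5 + 5/6 + 4/7 + 2/5 + 1/2 + 6/7 + 6/8 + 2/7 + 1/4 + 3/3 + 5/5 + 4/6 + 1/5 + 2/3 = 2089/210; mean = 2089/210 ÷ 19 = 2089/3990 = 0.523558… → 0.524.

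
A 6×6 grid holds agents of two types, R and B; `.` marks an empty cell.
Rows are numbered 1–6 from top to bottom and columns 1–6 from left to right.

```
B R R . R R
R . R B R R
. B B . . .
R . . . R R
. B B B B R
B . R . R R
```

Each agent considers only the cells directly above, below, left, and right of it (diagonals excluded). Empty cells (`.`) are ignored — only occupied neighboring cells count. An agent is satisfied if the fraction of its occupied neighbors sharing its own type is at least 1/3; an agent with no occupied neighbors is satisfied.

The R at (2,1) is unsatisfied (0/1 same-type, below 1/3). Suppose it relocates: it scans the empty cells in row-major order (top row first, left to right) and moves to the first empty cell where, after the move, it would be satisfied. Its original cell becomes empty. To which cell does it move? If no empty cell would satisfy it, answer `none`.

(1,4)

Vacating (2,1). Empty cells in order:
  (1,4): 2/3 same-type → satisfied — stop here.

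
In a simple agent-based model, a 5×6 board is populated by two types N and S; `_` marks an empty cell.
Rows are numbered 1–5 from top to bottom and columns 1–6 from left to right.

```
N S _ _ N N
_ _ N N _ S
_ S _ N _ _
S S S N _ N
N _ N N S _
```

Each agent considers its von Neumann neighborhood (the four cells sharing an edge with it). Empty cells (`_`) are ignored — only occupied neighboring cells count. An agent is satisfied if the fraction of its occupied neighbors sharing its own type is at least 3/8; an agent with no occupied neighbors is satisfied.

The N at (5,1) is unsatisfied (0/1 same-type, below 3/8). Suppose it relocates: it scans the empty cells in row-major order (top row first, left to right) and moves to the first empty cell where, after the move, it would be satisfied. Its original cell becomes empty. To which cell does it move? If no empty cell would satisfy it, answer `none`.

Vacating (5,1). Empty cells in order:
  (1,3): 1/2 same-type → satisfied — stop here.

(1,3)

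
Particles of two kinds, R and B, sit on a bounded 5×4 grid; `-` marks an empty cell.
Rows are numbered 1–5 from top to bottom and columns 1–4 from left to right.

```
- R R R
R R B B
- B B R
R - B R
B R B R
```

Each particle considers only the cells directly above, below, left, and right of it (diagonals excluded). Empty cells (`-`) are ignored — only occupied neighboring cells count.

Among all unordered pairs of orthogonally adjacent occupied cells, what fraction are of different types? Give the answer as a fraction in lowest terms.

1/2

Scan each occupied cell's neighbors to the right and below so each pair is counted once.
From row 1: 2 unlike of 5 pairs (running 2/5).
From row 2: 3 unlike of 6 pairs (running 5/11).
From row 3: 1 unlike of 4 pairs (running 6/15).
From row 4: 2 unlike of 4 pairs (running 8/19).
From row 5: 3 unlike of 3 pairs (running 11/22).
Total adjacent occupied pairs: 22; unlike-type pairs: 11.
11/22 reduces to 1/2.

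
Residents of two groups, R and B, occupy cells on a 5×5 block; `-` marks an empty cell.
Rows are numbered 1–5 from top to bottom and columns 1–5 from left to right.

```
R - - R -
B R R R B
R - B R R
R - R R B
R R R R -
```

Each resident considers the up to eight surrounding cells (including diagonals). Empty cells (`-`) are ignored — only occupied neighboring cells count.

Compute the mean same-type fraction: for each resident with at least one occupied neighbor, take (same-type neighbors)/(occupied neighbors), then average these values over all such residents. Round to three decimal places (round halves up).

0.601

Row 1: (1,1)R 1/2 · (1,4)R 2/3
Row 2: (2,1)B 0/3 · (2,2)R 3/5 · (2,3)R 4/5 · (2,4)R 4/6 · (2,5)B 0/4
Row 3: (3,1)R 2/3 · (3,3)B 0/6 · (3,4)R 5/8 · (3,5)R 3/5
Row 4: (4,1)R 3/3 · (4,3)R 5/6 · (4,4)R 5/7 · (4,5)B 0/4
Row 5: (5,1)R 2/2 · (5,2)R 4/4 · (5,3)R 4/4 · (5,4)R 3/4
Sum over 19 residents: 1/2 + 2/3 + 0/3 + 3/5 + 4/5 + 4/6 + 0/4 + 2/3 + 0/6 + 5/8 + 3/5 + 3/3 + 5/6 + 5/7 + 0/4 + 2/2 + 4/4 + 4/4 + 3/4 = 1919/168; mean = 1919/168 ÷ 19 = 101/168 = 0.601190… → 0.601.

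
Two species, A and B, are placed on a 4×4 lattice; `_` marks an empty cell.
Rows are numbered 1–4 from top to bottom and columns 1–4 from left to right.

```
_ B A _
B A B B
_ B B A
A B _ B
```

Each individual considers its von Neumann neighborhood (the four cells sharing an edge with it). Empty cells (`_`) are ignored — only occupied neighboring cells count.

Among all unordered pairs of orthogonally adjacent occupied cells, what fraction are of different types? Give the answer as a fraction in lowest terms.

5/7

Scan each occupied cell's neighbors to the right and below so each pair is counted once.
From row 1: 3 unlike of 3 pairs (running 3/3).
From row 2: 4 unlike of 6 pairs (running 7/9).
From row 3: 2 unlike of 4 pairs (running 9/13).
From row 4: 1 unlike of 1 pairs (running 10/14).
Total adjacent occupied pairs: 14; unlike-type pairs: 10.
10/14 reduces to 5/7.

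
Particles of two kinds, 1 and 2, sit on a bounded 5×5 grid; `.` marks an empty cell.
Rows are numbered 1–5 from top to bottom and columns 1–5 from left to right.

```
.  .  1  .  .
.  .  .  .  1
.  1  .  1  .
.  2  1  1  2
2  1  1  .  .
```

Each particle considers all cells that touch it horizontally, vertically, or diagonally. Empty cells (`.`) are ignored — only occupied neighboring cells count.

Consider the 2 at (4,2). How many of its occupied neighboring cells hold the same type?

Occupied neighbors of (4,2): (3,2)=1, (4,3)=1, (5,1)=2, (5,2)=1, (5,3)=1.
Same type (2): 1 of 5.

1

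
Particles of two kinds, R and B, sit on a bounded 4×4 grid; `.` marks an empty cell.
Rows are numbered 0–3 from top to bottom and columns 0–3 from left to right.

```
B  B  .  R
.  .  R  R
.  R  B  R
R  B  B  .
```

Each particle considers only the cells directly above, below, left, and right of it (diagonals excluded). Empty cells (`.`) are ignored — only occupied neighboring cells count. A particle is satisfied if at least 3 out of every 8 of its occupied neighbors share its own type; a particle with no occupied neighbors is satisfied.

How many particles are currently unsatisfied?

(0,0)B 1/1 ✓
(0,1)B 1/1 ✓
(0,3)R 1/1 ✓
(1,2)R 1/2 ✓
(1,3)R 3/3 ✓
(2,1)R 0/2 ✗
(2,2)B 1/4 ✗
(2,3)R 1/2 ✓
(3,0)R 0/1 ✗
(3,1)B 1/3 ✗
(3,2)B 2/2 ✓
Unsatisfied: (2,1), (2,2), (3,0), (3,1) — 4 in total.

4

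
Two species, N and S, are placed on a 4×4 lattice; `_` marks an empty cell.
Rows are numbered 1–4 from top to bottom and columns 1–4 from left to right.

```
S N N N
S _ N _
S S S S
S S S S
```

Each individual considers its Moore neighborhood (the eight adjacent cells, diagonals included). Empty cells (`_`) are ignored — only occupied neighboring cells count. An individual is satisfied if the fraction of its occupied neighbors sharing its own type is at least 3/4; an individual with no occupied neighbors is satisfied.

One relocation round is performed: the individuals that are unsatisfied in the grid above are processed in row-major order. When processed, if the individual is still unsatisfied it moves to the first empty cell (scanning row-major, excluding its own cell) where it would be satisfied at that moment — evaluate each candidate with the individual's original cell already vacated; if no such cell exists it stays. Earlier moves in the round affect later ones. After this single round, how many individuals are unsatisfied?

3

Initially unsatisfied (in order): (1,1), (1,2), (2,3).
  (1,1): no empty cell satisfies it; stays.
  (1,2): no empty cell satisfies it; stays.
  (2,3): no empty cell satisfies it; stays.
Resulting grid:
S N N N
S _ N _
S S S S
S S S S
Unsatisfied now: (1,1), (1,2), (2,3).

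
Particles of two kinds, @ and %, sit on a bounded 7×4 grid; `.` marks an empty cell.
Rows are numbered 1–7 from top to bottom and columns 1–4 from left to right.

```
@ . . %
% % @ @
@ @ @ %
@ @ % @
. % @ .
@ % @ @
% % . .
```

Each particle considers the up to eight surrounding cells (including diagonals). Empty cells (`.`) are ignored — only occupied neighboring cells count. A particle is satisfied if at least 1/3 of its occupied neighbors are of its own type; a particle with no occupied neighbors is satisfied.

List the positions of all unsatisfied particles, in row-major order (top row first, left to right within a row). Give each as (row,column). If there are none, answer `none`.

Row 1: (1,1)@ 0/2 ✗ · (1,4)% 0/2 ✗
Row 2: (2,1)% 1/4 ✗ · (2,2)% 1/6 ✗ · (2,3)@ 3/6 ✓ · (2,4)@ 2/4 ✓
Row 3: (3,1)@ 3/5 ✓ · (3,2)@ 5/8 ✓ · (3,3)@ 5/8 ✓ · (3,4)% 1/5 ✗
Row 4: (4,1)@ 3/4 ✓ · (4,2)@ 5/7 ✓ · (4,3)% 2/7 ✗ · (4,4)@ 2/4 ✓
Row 5: (5,2)% 2/7 ✗ · (5,3)@ 4/7 ✓
Row 6: (6,1)@ 0/4 ✗ · (6,2)% 3/6 ✓ · (6,3)@ 2/5 ✓ · (6,4)@ 2/2 ✓
Row 7: (7,1)% 2/3 ✓ · (7,2)% 2/4 ✓

(1,1), (1,4), (2,1), (2,2), (3,4), (4,3), (5,2), (6,1)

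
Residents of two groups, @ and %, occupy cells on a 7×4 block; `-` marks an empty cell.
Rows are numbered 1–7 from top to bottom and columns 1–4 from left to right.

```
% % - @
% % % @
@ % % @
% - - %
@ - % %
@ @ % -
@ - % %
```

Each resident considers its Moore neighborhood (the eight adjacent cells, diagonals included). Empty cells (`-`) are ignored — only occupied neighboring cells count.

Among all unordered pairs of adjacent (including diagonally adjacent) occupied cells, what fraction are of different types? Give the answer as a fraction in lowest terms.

Scan each occupied cell's neighbors to the right and below (and the two forward diagonals) so each pair is counted once.
From row 1: 1 unlike of 8 pairs (running 1/8).
From row 2: 5 unlike of 13 pairs (running 6/21).
From row 3: 4 unlike of 7 pairs (running 10/28).
From row 4: 1 unlike of 3 pairs (running 11/31).
From row 5: 1 unlike of 6 pairs (running 12/37).
From row 6: 2 unlike of 7 pairs (running 14/44).
From row 7: 0 unlike of 1 pairs (running 14/45).
Total adjacent occupied pairs: 45; unlike-type pairs: 14.
14/45 is already in lowest terms.

14/45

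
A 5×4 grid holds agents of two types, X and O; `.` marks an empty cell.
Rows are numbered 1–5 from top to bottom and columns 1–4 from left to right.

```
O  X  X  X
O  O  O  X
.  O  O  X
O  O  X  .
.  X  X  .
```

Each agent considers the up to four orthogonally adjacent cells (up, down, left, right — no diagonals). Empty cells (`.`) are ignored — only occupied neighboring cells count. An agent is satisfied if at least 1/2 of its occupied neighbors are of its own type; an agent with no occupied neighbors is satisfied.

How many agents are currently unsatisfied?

Row 1: (1,1)O 1/2 satisfied · (1,2)X 1/3 not · (1,3)X 2/3 satisfied · (1,4)X 2/2 satisfied
Row 2: (2,1)O 2/2 satisfied · (2,2)O 3/4 satisfied · (2,3)O 2/4 satisfied · (2,4)X 2/3 satisfied
Row 3: (3,2)O 3/3 satisfied · (3,3)O 2/4 satisfied · (3,4)X 1/2 satisfied
Row 4: (4,1)O 1/1 satisfied · (4,2)O 2/4 satisfied · (4,3)X 1/3 not
Row 5: (5,2)X 1/2 satisfied · (5,3)X 2/2 satisfied
Unsatisfied: (1,2), (4,3) — 2 in total.

2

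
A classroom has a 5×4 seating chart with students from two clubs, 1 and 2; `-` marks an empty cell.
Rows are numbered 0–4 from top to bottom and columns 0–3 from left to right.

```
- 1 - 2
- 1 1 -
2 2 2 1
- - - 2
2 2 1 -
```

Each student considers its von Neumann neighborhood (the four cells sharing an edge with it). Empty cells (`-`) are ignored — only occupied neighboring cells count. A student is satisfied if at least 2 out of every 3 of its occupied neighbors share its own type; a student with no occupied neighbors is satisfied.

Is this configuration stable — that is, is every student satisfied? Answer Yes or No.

No

Row 0: (0,1)1 1/1 ok · (0,3)2 0/0 ok
Row 1: (1,1)1 2/3 ok · (1,2)1 1/2 unhappy
Row 2: (2,0)2 1/1 ok · (2,1)2 2/3 ok · (2,2)2 1/3 unhappy · (2,3)1 0/2 unhappy
Row 3: (3,3)2 0/1 unhappy
Row 4: (4,0)2 1/1 ok · (4,1)2 1/2 unhappy · (4,2)1 0/1 unhappy
For instance (1,2) has only 1/2 same-type neighbors, below 2/3.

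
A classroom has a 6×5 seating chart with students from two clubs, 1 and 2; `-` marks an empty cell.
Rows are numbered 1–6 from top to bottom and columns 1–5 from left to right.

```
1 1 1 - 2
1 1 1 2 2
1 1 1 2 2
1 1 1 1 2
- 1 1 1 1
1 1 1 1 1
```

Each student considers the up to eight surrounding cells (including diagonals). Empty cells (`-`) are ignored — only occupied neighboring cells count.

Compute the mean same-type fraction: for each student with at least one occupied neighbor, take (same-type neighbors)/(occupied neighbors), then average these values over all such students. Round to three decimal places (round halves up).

(1,1)1 3/3
(1,2)1 5/5
(1,3)1 3/4
(1,5)2 2/2
(2,1)1 5/5
(2,2)1 8/8
(2,3)1 5/7
(2,4)2 4/7
(2,5)2 4/4
(3,1)1 5/5
(3,2)1 8/8
(3,3)1 6/8
(3,4)2 4/8
(3,5)2 4/5
(4,1)1 4/4
(4,2)1 7/7
(4,3)1 7/8
(4,4)1 5/8
(4,5)2 2/5
(5,2)1 7/7
(5,3)1 8/8
(5,4)1 7/8
(5,5)1 4/5
(6,1)1 2/2
(6,2)1 4/4
(6,3)1 5/5
(6,4)1 5/5
(6,5)1 3/3
Sum over 28 students: 3/3 + 5/5 + 3/4 + 2/2 + 5/5 + 8/8 + 5/7 + 4/7 + 4/4 + 5/5 + 8/8 + 6/8 + 4/8 + 4/5 + 4/4 + 7/7 + 7/8 + 5/8 + 2/5 + 7/7 + 8/8 + 7/8 + 4/5 + 2/2 + 4/4 + 5/5 + 5/5 + 3/3 = 1381/56; mean = 1381/56 ÷ 28 = 1381/1568 = 0.880739… → 0.881.

0.881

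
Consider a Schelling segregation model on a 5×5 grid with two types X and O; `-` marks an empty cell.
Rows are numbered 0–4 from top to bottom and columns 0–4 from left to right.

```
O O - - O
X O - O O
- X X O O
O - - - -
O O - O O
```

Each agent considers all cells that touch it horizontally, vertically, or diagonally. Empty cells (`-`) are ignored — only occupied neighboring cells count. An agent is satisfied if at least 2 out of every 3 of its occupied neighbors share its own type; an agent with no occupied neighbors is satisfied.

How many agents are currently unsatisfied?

Row 0: (0,0)O 2/3 ok · (0,1)O 2/3 ok · (0,4)O 2/2 ok
Row 1: (1,0)X 1/4 unhappy · (1,1)O 2/5 unhappy · (1,3)O 4/5 ok · (1,4)O 4/4 ok
Row 2: (2,1)X 2/4 unhappy · (2,2)X 1/4 unhappy · (2,3)O 3/4 ok · (2,4)O 3/3 ok
Row 3: (3,0)O 2/3 ok
Row 4: (4,0)O 2/2 ok · (4,1)O 2/2 ok · (4,3)O 1/1 ok · (4,4)O 1/1 ok
Unsatisfied: (1,0), (1,1), (2,1), (2,2) — 4 in total.

4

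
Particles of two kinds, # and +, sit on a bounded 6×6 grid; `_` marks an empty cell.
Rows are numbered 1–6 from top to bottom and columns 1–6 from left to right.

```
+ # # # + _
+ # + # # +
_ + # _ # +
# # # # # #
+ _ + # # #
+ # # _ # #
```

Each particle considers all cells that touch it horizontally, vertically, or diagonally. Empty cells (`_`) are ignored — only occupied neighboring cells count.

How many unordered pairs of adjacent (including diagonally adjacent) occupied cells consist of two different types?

Scan each occupied cell's neighbors to the right and below (and the two forward diagonals) so each pair is counted once.
Row 1: +(1,1)–#(1,2)≠ +(1,1)–+(2,1)= +(1,1)–#(2,2)≠ #(1,2)–#(1,3)= #(1,2)–#(2,2)= #(1,2)–+(2,3)≠ #(1,2)–+(2,1)≠ #(1,3)–#(1,4)= #(1,3)–+(2,3)≠ #(1,3)–#(2,4)= #(1,3)–#(2,2)= #(1,4)–+(1,5)≠ #(1,4)–#(2,4)= #(1,4)–#(2,5)= #(1,4)–+(2,3)≠ +(1,5)–#(2,5)≠ +(1,5)–+(2,6)= +(1,5)–#(2,4)≠  → 9/18 unlike.
Row 2: +(2,1)–#(2,2)≠ +(2,1)–+(3,2)= #(2,2)–+(2,3)≠ #(2,2)–+(3,2)≠ #(2,2)–#(3,3)= +(2,3)–#(2,4)≠ +(2,3)–#(3,3)≠ +(2,3)–+(3,2)= #(2,4)–#(2,5)= #(2,4)–#(3,5)= #(2,4)–#(3,3)= #(2,5)–+(2,6)≠ #(2,5)–#(3,5)= #(2,5)–+(3,6)≠ +(2,6)–+(3,6)= +(2,6)–#(3,5)≠  → 8/16 unlike.
Row 3: +(3,2)–#(3,3)≠ +(3,2)–#(4,2)≠ +(3,2)–#(4,3)≠ +(3,2)–#(4,1)≠ #(3,3)–#(4,3)= #(3,3)–#(4,4)= #(3,3)–#(4,2)= #(3,5)–+(3,6)≠ #(3,5)–#(4,5)= #(3,5)–#(4,6)= #(3,5)–#(4,4)= +(3,6)–#(4,6)≠ +(3,6)–#(4,5)≠  → 7/13 unlike.
Row 4: #(4,1)–#(4,2)= #(4,1)–+(5,1)≠ #(4,2)–#(4,3)= #(4,2)–+(5,3)≠ #(4,2)–+(5,1)≠ #(4,3)–#(4,4)= #(4,3)–+(5,3)≠ #(4,3)–#(5,4)= #(4,4)–#(4,5)= #(4,4)–#(5,4)= #(4,4)–#(5,5)= #(4,4)–+(5,3)≠ #(4,5)–#(4,6)= #(4,5)–#(5,5)= #(4,5)–#(5,6)= #(4,5)–#(5,4)= #(4,6)–#(5,6)= #(4,6)–#(5,5)=  → 5/18 unlike.
Row 5: +(5,1)–+(6,1)= +(5,1)–#(6,2)≠ +(5,3)–#(5,4)≠ +(5,3)–#(6,3)≠ +(5,3)–#(6,2)≠ #(5,4)–#(5,5)= #(5,4)–#(6,5)= #(5,4)–#(6,3)= #(5,5)–#(5,6)= #(5,5)–#(6,5)= #(5,5)–#(6,6)= #(5,6)–#(6,6)= #(5,6)–#(6,5)=  → 4/13 unlike.
Row 6: +(6,1)–#(6,2)≠ #(6,2)–#(6,3)= #(6,5)–#(6,6)=  → 1/3 unlike.
Total adjacent occupied pairs: 81; unlike-type pairs: 34.

34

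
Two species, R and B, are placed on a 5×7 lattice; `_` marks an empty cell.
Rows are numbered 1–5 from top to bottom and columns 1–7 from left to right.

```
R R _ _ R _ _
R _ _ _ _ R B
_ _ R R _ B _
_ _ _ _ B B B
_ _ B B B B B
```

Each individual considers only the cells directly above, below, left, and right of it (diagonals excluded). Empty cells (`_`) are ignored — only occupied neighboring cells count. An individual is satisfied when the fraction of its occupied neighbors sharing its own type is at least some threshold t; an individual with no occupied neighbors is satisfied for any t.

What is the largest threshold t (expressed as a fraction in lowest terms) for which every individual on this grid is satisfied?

0/1

(1,1)R 2/2
(1,2)R 1/1
(1,5)R — no occupied neighbors
(2,1)R 1/1
(2,6)R 0/2
(2,7)B 0/1
(3,3)R 1/1
(3,4)R 1/1
(3,6)B 1/2
(4,5)B 2/2
(4,6)B 4/4
(4,7)B 2/2
(5,3)B 1/1
(5,4)B 2/2
(5,5)B 3/3
(5,6)B 3/3
(5,7)B 2/2
The smallest same-type fraction is 0/2 at (2,6), which reduces to 0/1. Any threshold above that leaves this individual unsatisfied.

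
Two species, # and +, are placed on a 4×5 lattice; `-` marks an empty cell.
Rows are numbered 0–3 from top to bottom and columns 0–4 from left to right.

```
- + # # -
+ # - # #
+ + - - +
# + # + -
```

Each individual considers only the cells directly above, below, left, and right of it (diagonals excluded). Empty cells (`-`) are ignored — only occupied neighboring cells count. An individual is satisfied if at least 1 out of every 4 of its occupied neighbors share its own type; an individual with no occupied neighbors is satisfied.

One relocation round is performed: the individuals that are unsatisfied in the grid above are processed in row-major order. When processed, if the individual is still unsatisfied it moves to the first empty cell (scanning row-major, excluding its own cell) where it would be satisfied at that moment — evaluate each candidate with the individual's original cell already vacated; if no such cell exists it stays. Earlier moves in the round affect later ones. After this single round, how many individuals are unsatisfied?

Initially unsatisfied (in order): (0,1), (1,1), (2,4), (3,0), (3,2), (3,3).
  (0,1) → (0,0).
  (1,1) → (0,1).
  (2,4) → (1,1).
  (3,0) → (0,4).
  (3,2) → (1,2).
  (3,3): now satisfied by earlier moves; stays.
Resulting grid:
+ # # # #
+ + # # #
+ + - - -
- + - + -
All satisfied now.

0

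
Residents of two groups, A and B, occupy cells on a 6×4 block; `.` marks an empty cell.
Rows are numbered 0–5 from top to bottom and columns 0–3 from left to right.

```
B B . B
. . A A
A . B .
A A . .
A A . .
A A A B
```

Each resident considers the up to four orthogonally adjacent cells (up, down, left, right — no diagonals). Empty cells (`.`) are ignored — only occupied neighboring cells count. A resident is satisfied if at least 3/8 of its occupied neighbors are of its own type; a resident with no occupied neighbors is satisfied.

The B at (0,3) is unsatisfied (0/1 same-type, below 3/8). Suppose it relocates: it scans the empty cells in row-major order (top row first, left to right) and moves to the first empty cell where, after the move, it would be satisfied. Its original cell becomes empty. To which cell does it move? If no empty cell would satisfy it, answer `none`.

(0,2)

Vacating (0,3). Empty cells in order:
  (0,2): 1/2 same-type → satisfied — stop here.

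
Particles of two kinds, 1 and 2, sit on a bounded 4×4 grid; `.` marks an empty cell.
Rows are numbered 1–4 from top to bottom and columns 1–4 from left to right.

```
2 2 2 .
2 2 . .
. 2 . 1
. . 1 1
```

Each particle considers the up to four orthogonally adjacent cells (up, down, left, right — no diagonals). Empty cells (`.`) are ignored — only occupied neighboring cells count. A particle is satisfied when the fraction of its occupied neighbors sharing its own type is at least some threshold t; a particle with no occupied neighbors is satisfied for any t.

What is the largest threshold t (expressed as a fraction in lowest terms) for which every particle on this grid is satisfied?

(1,1)2 2/2
(1,2)2 3/3
(1,3)2 1/1
(2,1)2 2/2
(2,2)2 3/3
(3,2)2 1/1
(3,4)1 1/1
(4,3)1 1/1
(4,4)1 2/2
The smallest same-type fraction is 2/2 at (1,1), which reduces to 1/1. Any threshold above that leaves this particle unsatisfied.

1/1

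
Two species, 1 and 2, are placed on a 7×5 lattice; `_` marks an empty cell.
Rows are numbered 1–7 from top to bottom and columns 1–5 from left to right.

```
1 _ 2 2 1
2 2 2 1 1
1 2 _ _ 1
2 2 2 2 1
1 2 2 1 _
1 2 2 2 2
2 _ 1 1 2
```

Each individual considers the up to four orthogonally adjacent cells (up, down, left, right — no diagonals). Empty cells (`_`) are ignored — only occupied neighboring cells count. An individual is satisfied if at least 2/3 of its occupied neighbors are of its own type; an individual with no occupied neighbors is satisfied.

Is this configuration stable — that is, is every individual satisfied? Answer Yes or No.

(1,1)1 0/1 not
(1,3)2 2/2 satisfied
(1,4)2 1/3 not
(1,5)1 1/2 not
(2,1)2 1/3 not
(2,2)2 3/3 satisfied
(2,3)2 2/3 satisfied
(2,4)1 1/3 not
(2,5)1 3/3 satisfied
(3,1)1 0/3 not
(3,2)2 2/3 satisfied
(3,5)1 2/2 satisfied
(4,1)2 1/3 not
(4,2)2 4/4 satisfied
(4,3)2 3/3 satisfied
(4,4)2 1/3 not
(4,5)1 1/2 not
(5,1)1 1/3 not
(5,2)2 3/4 satisfied
(5,3)2 3/4 satisfied
(5,4)1 0/3 not
(6,1)1 1/3 not
(6,2)2 2/3 satisfied
(6,3)2 3/4 satisfied
(6,4)2 2/4 not
(6,5)2 2/2 satisfied
(7,1)2 0/1 not
(7,3)1 1/2 not
(7,4)1 1/3 not
(7,5)2 1/2 not
For instance (1,1) has only 0/1 same-type neighbors, below 2/3.

No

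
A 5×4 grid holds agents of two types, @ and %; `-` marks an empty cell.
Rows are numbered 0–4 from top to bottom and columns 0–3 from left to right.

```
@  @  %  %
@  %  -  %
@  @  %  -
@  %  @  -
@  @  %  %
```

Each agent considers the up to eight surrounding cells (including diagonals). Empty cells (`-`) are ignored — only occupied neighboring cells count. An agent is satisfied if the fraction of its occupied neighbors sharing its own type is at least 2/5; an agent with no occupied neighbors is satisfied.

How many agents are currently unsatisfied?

3

(0,0)@ 2/3 satisfied
(0,1)@ 2/4 satisfied
(0,2)% 3/4 satisfied
(0,3)% 2/2 satisfied
(1,0)@ 4/5 satisfied
(1,1)% 2/7 not
(1,3)% 3/3 satisfied
(2,0)@ 3/5 satisfied
(2,1)@ 4/7 satisfied
(2,2)% 3/5 satisfied
(3,0)@ 4/5 satisfied
(3,1)% 2/8 not
(3,2)@ 2/6 not
(4,0)@ 2/3 satisfied
(4,1)@ 3/5 satisfied
(4,2)% 2/4 satisfied
(4,3)% 1/2 satisfied
Unsatisfied: (1,1), (3,1), (3,2) — 3 in total.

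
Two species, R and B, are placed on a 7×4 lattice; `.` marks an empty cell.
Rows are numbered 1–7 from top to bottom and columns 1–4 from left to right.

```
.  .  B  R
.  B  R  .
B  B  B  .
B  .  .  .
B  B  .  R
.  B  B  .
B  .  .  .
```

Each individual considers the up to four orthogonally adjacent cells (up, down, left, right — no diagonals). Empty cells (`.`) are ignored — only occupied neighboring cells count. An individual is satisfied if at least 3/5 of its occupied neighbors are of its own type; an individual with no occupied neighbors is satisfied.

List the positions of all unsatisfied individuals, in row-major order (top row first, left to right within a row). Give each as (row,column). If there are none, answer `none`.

(1,3), (1,4), (2,2), (2,3), (3,3)

(1,3)B 0/2 not
(1,4)R 0/1 not
(2,2)B 1/2 not
(2,3)R 0/3 not
(3,1)B 2/2 satisfied
(3,2)B 3/3 satisfied
(3,3)B 1/2 not
(4,1)B 2/2 satisfied
(5,1)B 2/2 satisfied
(5,2)B 2/2 satisfied
(5,4)R 0/0 satisfied
(6,2)B 2/2 satisfied
(6,3)B 1/1 satisfied
(7,1)B 0/0 satisfied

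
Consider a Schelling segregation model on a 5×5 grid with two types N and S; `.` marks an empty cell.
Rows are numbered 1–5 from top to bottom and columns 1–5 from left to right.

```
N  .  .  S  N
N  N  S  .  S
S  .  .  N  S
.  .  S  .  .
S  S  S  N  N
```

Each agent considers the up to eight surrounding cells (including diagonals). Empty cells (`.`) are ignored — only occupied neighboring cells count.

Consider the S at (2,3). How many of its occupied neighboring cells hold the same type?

1

Occupied neighbors of (2,3): (1,4)=S, (2,2)=N, (3,4)=N.
Same type (S): 1 of 3.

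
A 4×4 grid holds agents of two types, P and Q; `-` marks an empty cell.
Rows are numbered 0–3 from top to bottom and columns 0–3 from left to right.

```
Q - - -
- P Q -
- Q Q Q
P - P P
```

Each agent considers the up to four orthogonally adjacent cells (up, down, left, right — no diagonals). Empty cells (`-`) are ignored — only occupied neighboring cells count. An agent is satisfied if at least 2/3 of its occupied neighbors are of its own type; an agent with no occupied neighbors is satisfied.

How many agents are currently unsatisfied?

Row 0: (0,0)Q 0/0 satisfied
Row 1: (1,1)P 0/2 not · (1,2)Q 1/2 not
Row 2: (2,1)Q 1/2 not · (2,2)Q 3/4 satisfied · (2,3)Q 1/2 not
Row 3: (3,0)P 0/0 satisfied · (3,2)P 1/2 not · (3,3)P 1/2 not
Unsatisfied: (1,1), (1,2), (2,1), (2,3), (3,2), (3,3) — 6 in total.

6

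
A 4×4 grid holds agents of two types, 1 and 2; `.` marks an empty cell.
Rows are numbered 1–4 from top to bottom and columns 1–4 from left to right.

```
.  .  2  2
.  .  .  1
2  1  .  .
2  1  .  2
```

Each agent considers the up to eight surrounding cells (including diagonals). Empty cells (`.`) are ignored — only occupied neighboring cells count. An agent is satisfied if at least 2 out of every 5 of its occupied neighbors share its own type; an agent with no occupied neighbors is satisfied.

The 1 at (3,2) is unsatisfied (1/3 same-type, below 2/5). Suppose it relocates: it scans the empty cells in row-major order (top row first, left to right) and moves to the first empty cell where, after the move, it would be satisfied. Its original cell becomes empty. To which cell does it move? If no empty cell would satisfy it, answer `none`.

Vacating (3,2). Empty cells in order:
  (1,1): 0/0 same-type → satisfied — stop here.

(1,1)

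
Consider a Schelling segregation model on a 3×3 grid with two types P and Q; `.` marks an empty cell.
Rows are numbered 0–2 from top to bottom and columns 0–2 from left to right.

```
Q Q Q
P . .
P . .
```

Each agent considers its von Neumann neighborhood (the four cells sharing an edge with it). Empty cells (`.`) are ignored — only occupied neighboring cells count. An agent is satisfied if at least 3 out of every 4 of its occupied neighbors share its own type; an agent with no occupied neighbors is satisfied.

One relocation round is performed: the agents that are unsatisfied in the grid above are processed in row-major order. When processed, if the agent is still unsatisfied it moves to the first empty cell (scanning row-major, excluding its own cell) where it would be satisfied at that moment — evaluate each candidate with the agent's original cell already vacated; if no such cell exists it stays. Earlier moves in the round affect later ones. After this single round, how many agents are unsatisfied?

Initially unsatisfied (in order): (0,0), (1,0).
  (0,0) → (1,2).
  (1,0): now satisfied by earlier moves; stays.
Resulting grid:
. Q Q
P . Q
P . .
All satisfied now.

0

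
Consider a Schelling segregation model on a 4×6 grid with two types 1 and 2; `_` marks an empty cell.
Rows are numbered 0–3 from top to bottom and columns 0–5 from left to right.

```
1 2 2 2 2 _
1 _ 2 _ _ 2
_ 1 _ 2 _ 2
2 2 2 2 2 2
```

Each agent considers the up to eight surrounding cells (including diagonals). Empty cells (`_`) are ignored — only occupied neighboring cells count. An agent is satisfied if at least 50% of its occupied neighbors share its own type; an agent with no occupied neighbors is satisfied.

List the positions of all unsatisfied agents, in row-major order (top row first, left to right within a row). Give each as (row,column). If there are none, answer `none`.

(2,1)

Row 0: (0,0)1 1/2 ok · (0,1)2 2/4 ok · (0,2)2 3/3 ok · (0,3)2 3/3 ok · (0,4)2 2/2 ok
Row 1: (1,0)1 2/3 ok · (1,2)2 4/5 ok · (1,5)2 2/2 ok
Row 2: (2,1)1 1/5 unhappy · (2,3)2 4/4 ok · (2,5)2 3/3 ok
Row 3: (3,0)2 1/2 ok · (3,1)2 2/3 ok · (3,2)2 3/4 ok · (3,3)2 3/3 ok · (3,4)2 4/4 ok · (3,5)2 2/2 ok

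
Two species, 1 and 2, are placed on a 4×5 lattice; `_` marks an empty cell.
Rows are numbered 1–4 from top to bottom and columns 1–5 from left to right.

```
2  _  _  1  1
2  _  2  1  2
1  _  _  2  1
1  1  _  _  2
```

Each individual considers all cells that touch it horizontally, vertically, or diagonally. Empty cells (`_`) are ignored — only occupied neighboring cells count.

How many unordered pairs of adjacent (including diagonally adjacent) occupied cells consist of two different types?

10

Scan each occupied cell's neighbors to the right and below (and the two forward diagonals) so each pair is counted once.
From row 1: 3 unlike of 7 pairs (running 3/7).
From row 2: 5 unlike of 8 pairs (running 8/15).
From row 3: 2 unlike of 5 pairs (running 10/20).
From row 4: 0 unlike of 1 pairs (running 10/21).
Total adjacent occupied pairs: 21; unlike-type pairs: 10.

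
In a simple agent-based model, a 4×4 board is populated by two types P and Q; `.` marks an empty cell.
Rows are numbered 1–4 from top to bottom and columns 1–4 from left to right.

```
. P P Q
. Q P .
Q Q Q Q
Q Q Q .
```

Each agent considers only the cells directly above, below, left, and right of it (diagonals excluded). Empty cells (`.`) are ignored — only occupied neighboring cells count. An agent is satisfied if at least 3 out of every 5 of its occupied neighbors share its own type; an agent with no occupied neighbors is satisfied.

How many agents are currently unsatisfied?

Row 1: (1,2)P 1/2 ✗ · (1,3)P 2/3 ✓ · (1,4)Q 0/1 ✗
Row 2: (2,2)Q 1/3 ✗ · (2,3)P 1/3 ✗
Row 3: (3,1)Q 2/2 ✓ · (3,2)Q 4/4 ✓ · (3,3)Q 3/4 ✓ · (3,4)Q 1/1 ✓
Row 4: (4,1)Q 2/2 ✓ · (4,2)Q 3/3 ✓ · (4,3)Q 2/2 ✓
Unsatisfied: (1,2), (1,4), (2,2), (2,3) — 4 in total.

4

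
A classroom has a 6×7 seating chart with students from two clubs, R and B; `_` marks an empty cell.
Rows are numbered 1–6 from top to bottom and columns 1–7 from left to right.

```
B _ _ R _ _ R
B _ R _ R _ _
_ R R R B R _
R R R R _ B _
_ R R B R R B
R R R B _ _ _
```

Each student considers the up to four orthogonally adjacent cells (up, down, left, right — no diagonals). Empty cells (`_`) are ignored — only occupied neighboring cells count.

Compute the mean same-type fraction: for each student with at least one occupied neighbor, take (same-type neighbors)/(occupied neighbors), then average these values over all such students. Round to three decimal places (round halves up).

0.639

Row 1: (1,1)B 1/1 · (1,4)R — no occupied neighbors · (1,7)R — no occupied neighbors
Row 2: (2,1)B 1/1 · (2,3)R 1/1 · (2,5)R 0/1
Row 3: (3,2)R 2/2 · (3,3)R 4/4 · (3,4)R 2/3 · (3,5)B 0/3 · (3,6)R 0/2
Row 4: (4,1)R 1/1 · (4,2)R 4/4 · (4,3)R 4/4 · (4,4)R 2/3 · (4,6)B 0/2
Row 5: (5,2)R 3/3 · (5,3)R 3/4 · (5,4)B 1/4 · (5,5)R 1/2 · (5,6)R 1/3 · (5,7)B 0/1
Row 6: (6,1)R 1/1 · (6,2)R 3/3 · (6,3)R 2/3 · (6,4)B 1/2
Sum over 24 students: 1/1 + 1/1 + 1/1 + 0/1 + 2/2 + 4/4 + 2/3 + 0/3 + 0/2 + 1/1 + 4/4 + 4/4 + 2/3 + 0/2 + 3/3 + 3/4 + 1/4 + 1/2 + 1/3 + 0/1 + 1/1 + 3/3 + 2/3 + 1/2 = 46/3; mean = 46/3 ÷ 24 = 23/36 = 0.638888… → 0.639.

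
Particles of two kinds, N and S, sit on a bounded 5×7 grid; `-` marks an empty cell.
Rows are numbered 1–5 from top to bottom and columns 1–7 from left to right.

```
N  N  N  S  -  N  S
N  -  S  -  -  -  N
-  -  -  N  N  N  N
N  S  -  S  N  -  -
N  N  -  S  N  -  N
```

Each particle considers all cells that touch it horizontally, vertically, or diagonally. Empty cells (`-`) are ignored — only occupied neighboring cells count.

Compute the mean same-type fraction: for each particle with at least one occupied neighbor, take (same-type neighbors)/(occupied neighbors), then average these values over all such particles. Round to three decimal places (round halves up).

0.565

Row 1: (1,1)N 2/2 · (1,2)N 3/4 · (1,3)N 1/3 · (1,4)S 1/2 · (1,6)N 1/2 · (1,7)S 0/2
Row 2: (2,1)N 2/2 · (2,3)S 1/4 · (2,7)N 3/4
Row 3: (3,4)N 2/4 · (3,5)N 3/4 · (3,6)N 4/4 · (3,7)N 2/2
Row 4: (4,1)N 2/3 · (4,2)S 0/3 · (4,4)S 1/5 · (4,5)N 4/6
Row 5: (5,1)N 2/3 · (5,2)N 2/3 · (5,4)S 1/3 · (5,5)N 1/3 · (5,7)N — no occupied neighbors
Sum over 21 particles: 2/2 + 3/4 + 1/3 + 1/2 + 1/2 + 0/2 + 2/2 + 1/4 + 3/4 + 2/4 + 3/4 + 4/4 + 2/2 + 2/3 + 0/3 + 1/5 + 4/6 + 2/3 + 2/3 + 1/3 + 1/3 = 178/15; mean = 178/15 ÷ 21 = 178/315 = 0.565079… → 0.565.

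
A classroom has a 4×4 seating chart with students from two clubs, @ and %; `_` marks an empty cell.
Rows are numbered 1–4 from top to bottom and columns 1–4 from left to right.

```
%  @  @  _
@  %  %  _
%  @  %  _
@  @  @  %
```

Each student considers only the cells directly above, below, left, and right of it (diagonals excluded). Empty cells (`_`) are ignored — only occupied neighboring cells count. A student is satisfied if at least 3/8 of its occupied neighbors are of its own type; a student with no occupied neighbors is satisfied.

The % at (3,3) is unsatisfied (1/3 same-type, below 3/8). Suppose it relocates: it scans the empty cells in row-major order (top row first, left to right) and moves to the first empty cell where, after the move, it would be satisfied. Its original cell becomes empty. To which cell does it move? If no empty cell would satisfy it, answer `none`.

Vacating (3,3). Empty cells in order:
  (1,4): 0/1 same-type → still unsatisfied.
  (2,4): 1/1 same-type → satisfied — stop here.

(2,4)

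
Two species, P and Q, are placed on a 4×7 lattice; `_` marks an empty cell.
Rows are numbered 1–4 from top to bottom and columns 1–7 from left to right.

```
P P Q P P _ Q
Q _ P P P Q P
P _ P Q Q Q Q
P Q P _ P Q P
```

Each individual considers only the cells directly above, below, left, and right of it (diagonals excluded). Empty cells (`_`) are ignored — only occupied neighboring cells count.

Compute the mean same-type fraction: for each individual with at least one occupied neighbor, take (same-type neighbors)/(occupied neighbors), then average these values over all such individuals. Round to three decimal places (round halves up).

Row 1: (1,1)P 1/2 · (1,2)P 1/2 · (1,3)Q 0/3 · (1,4)P 2/3 · (1,5)P 2/2 · (1,7)Q 0/1
Row 2: (2,1)Q 0/2 · (2,3)P 2/3 · (2,4)P 3/4 · (2,5)P 2/4 · (2,6)Q 1/3 · (2,7)P 0/3
Row 3: (3,1)P 1/2 · (3,3)P 2/3 · (3,4)Q 1/3 · (3,5)Q 2/4 · (3,6)Q 4/4 · (3,7)Q 1/3
Row 4: (4,1)P 1/2 · (4,2)Q 0/2 · (4,3)P 1/2 · (4,5)P 0/2 · (4,6)Q 1/3 · (4,7)P 0/2
Sum over 24 individuals: 1/2 + 1/2 + 0/3 + 2/3 + 2/2 + 0/1 + 0/2 + 2/3 + 3/4 + 2/4 + 1/3 + 0/3 + 1/2 + 2/3 + 1/3 + 2/4 + 4/4 + 1/3 + 1/2 + 0/2 + 1/2 + 0/2 + 1/3 + 0/2 = 115/12; mean = 115/12 ÷ 24 = 115/288 = 0.399305… → 0.399.

0.399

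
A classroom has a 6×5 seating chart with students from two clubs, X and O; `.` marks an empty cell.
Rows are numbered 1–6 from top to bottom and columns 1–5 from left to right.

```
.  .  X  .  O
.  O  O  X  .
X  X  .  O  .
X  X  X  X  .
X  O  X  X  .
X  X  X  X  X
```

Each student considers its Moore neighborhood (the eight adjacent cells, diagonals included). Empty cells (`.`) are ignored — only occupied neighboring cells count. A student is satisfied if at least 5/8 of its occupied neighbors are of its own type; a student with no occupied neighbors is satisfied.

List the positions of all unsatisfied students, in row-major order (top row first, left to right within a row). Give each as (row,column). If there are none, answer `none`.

(1,3), (1,5), (2,2), (2,3), (2,4), (3,4), (5,2)

(1,3)X 1/3 unhappy
(1,5)O 0/1 unhappy
(2,2)O 1/4 unhappy
(2,3)O 2/5 unhappy
(2,4)X 1/4 unhappy
(3,1)X 3/4 ok
(3,2)X 4/6 ok
(3,4)O 1/4 unhappy
(4,1)X 4/5 ok
(4,2)X 6/7 ok
(4,3)X 5/7 ok
(4,4)X 3/4 ok
(5,1)X 4/5 ok
(5,2)O 0/8 unhappy
(5,3)X 7/8 ok
(5,4)X 6/6 ok
(6,1)X 2/3 ok
(6,2)X 4/5 ok
(6,3)X 4/5 ok
(6,4)X 4/4 ok
(6,5)X 2/2 ok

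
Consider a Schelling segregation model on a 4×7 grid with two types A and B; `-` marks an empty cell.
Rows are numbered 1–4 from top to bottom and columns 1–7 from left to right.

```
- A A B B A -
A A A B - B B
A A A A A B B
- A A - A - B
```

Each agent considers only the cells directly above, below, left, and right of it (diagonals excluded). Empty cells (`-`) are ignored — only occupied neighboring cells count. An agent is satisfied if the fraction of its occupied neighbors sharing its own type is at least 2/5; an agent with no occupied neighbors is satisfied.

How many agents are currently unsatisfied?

(1,2)A 2/2 ✓
(1,3)A 2/3 ✓
(1,4)B 2/3 ✓
(1,5)B 1/2 ✓
(1,6)A 0/2 ✗
(2,1)A 2/2 ✓
(2,2)A 4/4 ✓
(2,3)A 3/4 ✓
(2,4)B 1/3 ✗
(2,6)B 2/3 ✓
(2,7)B 2/2 ✓
(3,1)A 2/2 ✓
(3,2)A 4/4 ✓
(3,3)A 4/4 ✓
(3,4)A 2/3 ✓
(3,5)A 2/3 ✓
(3,6)B 2/3 ✓
(3,7)B 3/3 ✓
(4,2)A 2/2 ✓
(4,3)A 2/2 ✓
(4,5)A 1/1 ✓
(4,7)B 1/1 ✓
Unsatisfied: (1,6), (2,4) — 2 in total.

2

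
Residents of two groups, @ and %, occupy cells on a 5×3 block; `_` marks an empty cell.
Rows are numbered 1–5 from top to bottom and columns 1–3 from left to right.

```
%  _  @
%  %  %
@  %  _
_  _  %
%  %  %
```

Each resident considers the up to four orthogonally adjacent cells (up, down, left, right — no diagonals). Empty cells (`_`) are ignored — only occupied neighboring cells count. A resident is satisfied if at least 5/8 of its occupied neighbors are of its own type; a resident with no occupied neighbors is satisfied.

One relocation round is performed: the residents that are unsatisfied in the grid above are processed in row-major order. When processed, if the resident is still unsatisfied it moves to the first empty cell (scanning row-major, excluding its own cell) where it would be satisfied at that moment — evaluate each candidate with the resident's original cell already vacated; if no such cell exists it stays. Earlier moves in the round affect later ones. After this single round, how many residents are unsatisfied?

2

Initially unsatisfied (in order): (1,3), (2,3), (3,1), (3,2).
  (1,3): no empty cell satisfies it; stays.
  (2,3) → (1,2).
  (3,1): no empty cell satisfies it; stays.
  (3,2) → (3,3).
Resulting grid:
% % @
% % _
@ _ %
_ _ %
% % %
Unsatisfied now: (1,3), (3,1).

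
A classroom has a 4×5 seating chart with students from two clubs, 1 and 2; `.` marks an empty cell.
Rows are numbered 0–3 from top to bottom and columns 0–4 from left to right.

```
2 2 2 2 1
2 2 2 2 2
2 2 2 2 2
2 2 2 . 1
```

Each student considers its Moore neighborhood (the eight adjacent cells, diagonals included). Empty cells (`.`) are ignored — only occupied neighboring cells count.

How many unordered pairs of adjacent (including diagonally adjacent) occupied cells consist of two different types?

Scan each occupied cell's neighbors to the right and below (and the two forward diagonals) so each pair is counted once.
Row 0: 2(0,0)–2(0,1)= 2(0,0)–2(1,0)= 2(0,0)–2(1,1)= 2(0,1)–2(0,2)= 2(0,1)–2(1,1)= 2(0,1)–2(1,2)= 2(0,1)–2(1,0)= 2(0,2)–2(0,3)= 2(0,2)–2(1,2)= 2(0,2)–2(1,3)= 2(0,2)–2(1,1)= 2(0,3)–1(0,4)≠ 2(0,3)–2(1,3)= 2(0,3)–2(1,4)= 2(0,3)–2(1,2)= 1(0,4)–2(1,4)≠ 1(0,4)–2(1,3)≠  → 3/17 unlike.
Row 1: 2(1,0)–2(1,1)= 2(1,0)–2(2,0)= 2(1,0)–2(2,1)= 2(1,1)–2(1,2)= 2(1,1)–2(2,1)= 2(1,1)–2(2,2)= 2(1,1)–2(2,0)= 2(1,2)–2(1,3)= 2(1,2)–2(2,2)= 2(1,2)–2(2,3)= 2(1,2)–2(2,1)= 2(1,3)–2(1,4)= 2(1,3)–2(2,3)= 2(1,3)–2(2,4)= 2(1,3)–2(2,2)= 2(1,4)–2(2,4)= 2(1,4)–2(2,3)=  → 0/17 unlike.
Row 2: 2(2,0)–2(2,1)= 2(2,0)–2(3,0)= 2(2,0)–2(3,1)= 2(2,1)–2(2,2)= 2(2,1)–2(3,1)= 2(2,1)–2(3,2)= 2(2,1)–2(3,0)= 2(2,2)–2(2,3)= 2(2,2)–2(3,2)= 2(2,2)–2(3,1)= 2(2,3)–2(2,4)= 2(2,3)–1(3,4)≠ 2(2,3)–2(3,2)= 2(2,4)–1(3,4)≠  → 2/14 unlike.
Row 3: 2(3,0)–2(3,1)= 2(3,1)–2(3,2)=  → 0/2 unlike.
Total adjacent occupied pairs: 50; unlike-type pairs: 5.

5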